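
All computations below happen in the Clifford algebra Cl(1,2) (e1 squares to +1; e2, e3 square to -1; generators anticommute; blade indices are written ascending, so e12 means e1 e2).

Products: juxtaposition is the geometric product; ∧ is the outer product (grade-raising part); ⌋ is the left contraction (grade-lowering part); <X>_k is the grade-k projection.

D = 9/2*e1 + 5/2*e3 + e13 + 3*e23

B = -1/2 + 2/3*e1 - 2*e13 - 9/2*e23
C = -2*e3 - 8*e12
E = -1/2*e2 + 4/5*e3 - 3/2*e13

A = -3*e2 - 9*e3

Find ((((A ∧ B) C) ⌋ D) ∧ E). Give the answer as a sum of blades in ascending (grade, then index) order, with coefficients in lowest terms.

step 1: 3/2*e2 + 9/2*e3 + 2*e12 + 6*e13 - 6*e123
step 2: -7 + 48*e3 - 12*e12 - 51*e23 - 40*e123
step 3: 33 + 33/2*e1 + 144*e2 - 35/2*e3 - 7*e13 - 21*e23
step 4: -33/2*e2 + 132/5*e3 - 33/4*e12 - 363/10*e13 + 2129/20*e23 + 425/2*e123
Answer: -33/2*e2 + 132/5*e3 - 33/4*e12 - 363/10*e13 + 2129/20*e23 + 425/2*e123


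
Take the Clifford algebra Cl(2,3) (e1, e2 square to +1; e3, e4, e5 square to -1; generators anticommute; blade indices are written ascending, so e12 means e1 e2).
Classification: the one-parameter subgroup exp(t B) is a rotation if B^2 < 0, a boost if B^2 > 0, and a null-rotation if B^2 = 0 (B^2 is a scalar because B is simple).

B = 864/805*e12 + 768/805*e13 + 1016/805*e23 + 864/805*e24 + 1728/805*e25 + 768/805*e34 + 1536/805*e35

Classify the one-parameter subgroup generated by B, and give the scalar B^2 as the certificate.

B^2 term by term: the squares give (864/805)^2*(e12)^2 + (768/805)^2*(e13)^2 + (1016/805)^2*(e23)^2 + (864/805)^2*(e24)^2 + (1728/805)^2*(e25)^2 + (768/805)^2*(e34)^2 + (1536/805)^2*(e35)^2 = 746496/648025*(-1) + 589824/648025*(+1) + 1032256/648025*(+1) + 746496/648025*(+1) + 2985984/648025*(+1) + 589824/648025*(-1) + 2359296/648025*(-1) = 64/25 (each basis 2-blade squares to minus the product of its generators' squares); cross terms between blades sharing an index anticommute and cancel; the commuting (index-disjoint) pairs give grade-4 terms 2*c*c'*(blade product), which cancel blade by blade — e1234: 1327104/648025 - 1327104/648025 = 0; e1235: 2654208/648025 - 2654208/648025 = 0; e2345: -2654208/648025 + 2654208/648025 = 0 — confirming B is simple. So B^2 = 64/25.
Answer: boost, certificate B^2 = 64/25. Note: conjugating B changes its blade decomposition but never the scalar B^2 = 64/25, whose sign settles the classification.


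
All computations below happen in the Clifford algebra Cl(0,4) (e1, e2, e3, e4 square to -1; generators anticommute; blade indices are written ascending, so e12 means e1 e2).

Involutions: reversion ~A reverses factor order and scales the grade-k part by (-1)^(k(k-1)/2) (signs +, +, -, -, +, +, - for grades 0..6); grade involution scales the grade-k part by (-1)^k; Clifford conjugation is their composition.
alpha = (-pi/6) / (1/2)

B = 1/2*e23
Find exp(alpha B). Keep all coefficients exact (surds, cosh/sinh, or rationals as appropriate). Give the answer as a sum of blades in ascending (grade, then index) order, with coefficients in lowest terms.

B^2 = (1/2)^2*(e23)^2 = 1/4*(-1) = -1/4 (a basis 2-blade squares to minus the product of its generators' squares).
B^2 = -1/4 — circular case — the even/odd split gives cos and sin: l = 1/2, alpha*l = -pi/6, so exp(alpha B) = cos(-pi/6) + (sin(-pi/6)/(1/2))*B = sqrt(3)/2 + (-1)*B.
Answer: sqrt(3)/2 - 1/2*e23


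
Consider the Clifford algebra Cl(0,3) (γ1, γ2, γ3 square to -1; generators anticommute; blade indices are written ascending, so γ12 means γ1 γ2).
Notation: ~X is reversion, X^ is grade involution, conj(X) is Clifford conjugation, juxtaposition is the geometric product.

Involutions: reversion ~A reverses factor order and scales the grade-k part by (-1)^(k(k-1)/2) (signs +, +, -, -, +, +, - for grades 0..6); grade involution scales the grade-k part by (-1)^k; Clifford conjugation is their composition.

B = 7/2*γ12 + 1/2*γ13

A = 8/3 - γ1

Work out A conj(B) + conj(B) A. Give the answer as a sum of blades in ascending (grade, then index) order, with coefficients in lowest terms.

first term: -7/2*γ2 - 1/2*γ3 - 28/3*γ12 - 4/3*γ13
second term: 7/2*γ2 + 1/2*γ3 - 28/3*γ12 - 4/3*γ13
Answer: -56/3*γ12 - 8/3*γ13


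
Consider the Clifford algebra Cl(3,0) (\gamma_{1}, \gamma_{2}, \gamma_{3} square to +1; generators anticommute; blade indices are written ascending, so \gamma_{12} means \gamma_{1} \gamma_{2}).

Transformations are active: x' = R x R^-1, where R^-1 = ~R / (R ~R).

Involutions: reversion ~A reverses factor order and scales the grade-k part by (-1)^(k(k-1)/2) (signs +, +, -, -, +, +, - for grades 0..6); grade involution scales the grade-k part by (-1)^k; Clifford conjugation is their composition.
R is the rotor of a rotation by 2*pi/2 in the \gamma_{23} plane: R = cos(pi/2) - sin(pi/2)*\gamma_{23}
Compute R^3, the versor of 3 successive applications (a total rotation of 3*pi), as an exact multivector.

The rotor phase is half the rotation angle and phases add under composition, so 3 steps in the \gamma_{23} plane accumulate phase 3*(pi/2) = \frac{3 \pi}{2}: R^3 = cos(\frac{3 \pi}{2}) - sin(\frac{3 \pi}{2})*\gamma_{23}.
cos(\frac{3 \pi}{2}) = 0 and sin(\frac{3 \pi}{2}) = -1, so R^3 = \gamma_{23}. The net rotation is 1*pi (after discarding 1 full turn, each of which contributes a factor -1 to the rotor); the rotor keeps the half-angle phase exactly.
Answer: \gamma_{23}


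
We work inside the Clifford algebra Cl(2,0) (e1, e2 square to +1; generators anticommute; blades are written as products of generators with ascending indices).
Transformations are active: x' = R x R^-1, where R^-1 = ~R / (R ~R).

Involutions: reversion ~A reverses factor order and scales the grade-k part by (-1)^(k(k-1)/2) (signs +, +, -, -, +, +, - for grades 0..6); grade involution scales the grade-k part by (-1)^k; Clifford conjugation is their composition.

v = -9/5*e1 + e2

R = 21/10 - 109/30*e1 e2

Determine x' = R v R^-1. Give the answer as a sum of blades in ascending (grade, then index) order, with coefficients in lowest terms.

~R = 21/10 + 109/30*e1 e2, and R ~R = 317/18, so R^-1 = ~R / (317/18).
R v = -556/75*e1 - 111/25*e2
Answer: 1269/39625*e1 - 81583/39625*e2


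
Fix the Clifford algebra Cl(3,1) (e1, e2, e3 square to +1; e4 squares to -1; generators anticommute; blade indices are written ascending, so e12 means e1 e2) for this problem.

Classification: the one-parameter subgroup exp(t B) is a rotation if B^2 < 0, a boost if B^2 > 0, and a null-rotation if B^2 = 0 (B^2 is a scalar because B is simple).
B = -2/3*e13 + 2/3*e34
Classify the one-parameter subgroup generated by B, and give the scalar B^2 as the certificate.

B^2 term by term: the squares give (-2/3)^2*(e13)^2 + (2/3)^2*(e34)^2 = 4/9*(-1) + 4/9*(+1) = 0 (each basis 2-blade squares to minus the product of its generators' squares); cross terms between blades sharing an index anticommute and cancel. So B^2 = 0.
Answer: null-rotation, certificate B^2 = 0. The class reads off the invariant scalar 0 directly.


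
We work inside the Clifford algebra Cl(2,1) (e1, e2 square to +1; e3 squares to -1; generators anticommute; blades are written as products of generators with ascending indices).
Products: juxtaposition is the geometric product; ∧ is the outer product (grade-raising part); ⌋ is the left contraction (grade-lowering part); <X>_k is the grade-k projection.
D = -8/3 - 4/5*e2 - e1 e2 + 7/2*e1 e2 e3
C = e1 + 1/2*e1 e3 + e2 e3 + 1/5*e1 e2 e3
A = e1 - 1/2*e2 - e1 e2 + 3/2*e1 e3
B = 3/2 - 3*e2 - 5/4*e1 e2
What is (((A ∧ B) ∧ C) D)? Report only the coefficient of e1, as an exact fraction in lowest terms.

step 1: 3/2*e1 - 3/4*e2 - 9/2*e1 e2 + 9/4*e1 e3 + 9/2*e1 e2 e3
step 2: 3/4*e1 e2 + 15/8*e1 e2 e3
step 3: 117/16 - 3/5*e1 - 3/4*e3 - 2*e1 e2 + 3/2*e1 e3 - 5*e1 e2 e3
Answer: -3/5


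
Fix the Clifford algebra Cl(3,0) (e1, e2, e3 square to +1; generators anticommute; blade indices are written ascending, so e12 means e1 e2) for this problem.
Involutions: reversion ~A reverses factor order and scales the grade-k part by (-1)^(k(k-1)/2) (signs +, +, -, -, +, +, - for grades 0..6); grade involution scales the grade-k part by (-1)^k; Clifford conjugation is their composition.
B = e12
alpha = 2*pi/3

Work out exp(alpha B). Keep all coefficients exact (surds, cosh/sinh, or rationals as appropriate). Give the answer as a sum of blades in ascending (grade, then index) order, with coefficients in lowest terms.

B^2 = (1)^2*(e12)^2 = 1*(-1) = -1 (a basis 2-blade squares to minus the product of its generators' squares).
B^2 = -1 — the negative square puts this in the circular regime; l = 1, alpha*l = 2*pi/3, so exp(alpha B) = cos(2*pi/3) + (sin(2*pi/3)/1)*B = -1/2 + (sqrt(3)/2)*B.
Answer: -1/2 + sqrt(3)/2*e12


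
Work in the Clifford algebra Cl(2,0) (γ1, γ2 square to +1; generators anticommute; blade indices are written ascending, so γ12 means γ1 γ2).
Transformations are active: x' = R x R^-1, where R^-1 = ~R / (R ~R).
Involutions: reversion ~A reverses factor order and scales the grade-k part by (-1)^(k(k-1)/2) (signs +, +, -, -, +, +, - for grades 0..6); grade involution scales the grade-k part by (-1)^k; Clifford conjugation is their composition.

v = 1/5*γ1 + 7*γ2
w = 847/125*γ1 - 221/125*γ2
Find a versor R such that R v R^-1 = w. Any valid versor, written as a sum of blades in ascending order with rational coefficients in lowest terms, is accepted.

Sketch: the shared square 1226/25 makes R = v + w = 872/125*γ1 + 654/125*γ2 the natural versor; its sandwich fixes that direction, negates (v - w)/2, and sends v to w.
Answer: 872/125*γ1 + 654/125*γ2


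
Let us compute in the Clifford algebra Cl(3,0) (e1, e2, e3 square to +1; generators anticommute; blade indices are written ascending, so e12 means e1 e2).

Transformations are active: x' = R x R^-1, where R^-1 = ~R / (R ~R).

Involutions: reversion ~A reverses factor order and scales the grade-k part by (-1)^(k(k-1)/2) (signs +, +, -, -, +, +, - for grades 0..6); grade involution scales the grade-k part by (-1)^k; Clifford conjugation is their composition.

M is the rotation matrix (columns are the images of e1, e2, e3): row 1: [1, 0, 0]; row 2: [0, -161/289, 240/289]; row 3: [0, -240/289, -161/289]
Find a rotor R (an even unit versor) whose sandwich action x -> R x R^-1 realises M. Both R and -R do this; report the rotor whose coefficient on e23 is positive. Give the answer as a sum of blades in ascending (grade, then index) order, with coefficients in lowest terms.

Method: write R = a + b12*e12 + b13*e13 + b23*e23 with a^2 + b12^2 + b13^2 + b23^2 = 1 (so R^-1 = ~R). Expanding the columns R e_j ~R gives tr M = 4a^2 - 1 and, from the antisymmetric part, M21 - M12 = -4a*b12, M13 - M31 = 4a*b13, M32 - M23 = -4a*b23.
Here tr M = -33/289, so a^2 = (1 + tr M)/4 = 64/289 and a = ±8/17. Taking a = 8/17: M21 - M12 = 0, M13 - M31 = 0, M32 - M23 = -480/289, giving b12 = 0, b13 = 0, b23 = 15/17, i.e. R = 8/17 + 15/17*e23.
Its e23 coefficient is already positive.
Answer: 8/17 + 15/17*e23. Recall the cover is two-to-one: with M of trace -33/289, both preimages act alike, and the stated e23 sign chooses the sheet.


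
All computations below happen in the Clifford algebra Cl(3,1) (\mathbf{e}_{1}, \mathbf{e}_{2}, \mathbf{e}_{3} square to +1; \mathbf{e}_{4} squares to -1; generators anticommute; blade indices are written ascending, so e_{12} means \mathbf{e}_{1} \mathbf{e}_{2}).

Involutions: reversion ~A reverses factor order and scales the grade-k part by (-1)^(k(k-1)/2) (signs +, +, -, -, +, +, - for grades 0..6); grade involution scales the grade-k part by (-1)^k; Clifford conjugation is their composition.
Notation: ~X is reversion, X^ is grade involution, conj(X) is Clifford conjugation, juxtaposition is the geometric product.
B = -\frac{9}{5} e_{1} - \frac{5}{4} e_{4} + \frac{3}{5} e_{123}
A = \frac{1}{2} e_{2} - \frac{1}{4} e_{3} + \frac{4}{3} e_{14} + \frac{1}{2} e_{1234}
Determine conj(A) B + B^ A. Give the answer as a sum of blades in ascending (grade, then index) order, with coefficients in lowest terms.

first term: -\frac{5}{3} e_{1} - \frac{21}{10} e_{4} - \frac{3}{4} e_{12} + \frac{3}{4} e_{13} + \frac{5}{8} e_{24} - \frac{5}{16} e_{34} + \frac{5}{8} e_{123} + \frac{17}{10} e_{234}
second term: \frac{5}{3} e_{1} + \frac{27}{10} e_{4} + \frac{21}{20} e_{12} - \frac{3}{20} e_{13} - \frac{5}{8} e_{24} + \frac{5}{16} e_{34} + \frac{5}{8} e_{123} + \frac{1}{10} e_{234}
Answer: \frac{3}{5} e_{4} + \frac{3}{10} e_{12} + \frac{3}{5} e_{13} + \frac{5}{4} e_{123} + \frac{9}{5} e_{234}


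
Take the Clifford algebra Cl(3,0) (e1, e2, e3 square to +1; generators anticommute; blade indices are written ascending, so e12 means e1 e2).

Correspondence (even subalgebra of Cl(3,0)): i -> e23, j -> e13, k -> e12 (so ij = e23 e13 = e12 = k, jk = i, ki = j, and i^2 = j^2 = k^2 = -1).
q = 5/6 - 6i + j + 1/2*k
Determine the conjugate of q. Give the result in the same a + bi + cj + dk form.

In blades: q = 5/6 + 1/2*e12 + e13 - 6*e23.
Quaternion conjugation is reversion on the even subalgebra: the scalar is fixed and every grade-2 blade flips sign, giving 5/6 - 1/2*e12 - e13 + 6*e23; translating back:
Answer: 5/6 + 6i - j - 1/2*k


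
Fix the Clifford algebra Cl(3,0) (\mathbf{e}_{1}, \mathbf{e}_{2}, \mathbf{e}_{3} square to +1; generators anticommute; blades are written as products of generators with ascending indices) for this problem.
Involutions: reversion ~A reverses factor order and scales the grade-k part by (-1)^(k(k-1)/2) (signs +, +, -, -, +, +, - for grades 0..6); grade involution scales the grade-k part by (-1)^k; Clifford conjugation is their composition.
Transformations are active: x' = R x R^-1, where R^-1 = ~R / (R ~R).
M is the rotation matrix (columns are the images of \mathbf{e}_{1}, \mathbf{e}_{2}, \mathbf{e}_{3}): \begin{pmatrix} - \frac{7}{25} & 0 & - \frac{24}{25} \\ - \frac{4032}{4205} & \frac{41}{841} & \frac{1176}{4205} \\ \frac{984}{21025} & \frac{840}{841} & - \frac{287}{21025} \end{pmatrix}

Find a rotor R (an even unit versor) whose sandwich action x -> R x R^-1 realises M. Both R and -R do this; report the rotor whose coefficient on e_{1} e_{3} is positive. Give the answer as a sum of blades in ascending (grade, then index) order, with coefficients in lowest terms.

Method: write R = a + b12*e_{1} e_{2} + b13*e_{1} e_{3} + b23*e_{2} e_{3} with a^2 + b12^2 + b13^2 + b23^2 = 1 (so R^-1 = ~R). Expanding the columns R e_j ~R gives tr M = 4a^2 - 1 and, from the antisymmetric part, M21 - M12 = -4a*b12, M13 - M31 = 4a*b13, M32 - M23 = -4a*b23.
Here tr M = -\frac{5149}{21025}, so a^2 = (1 + tr M)/4 = \frac{3969}{21025} and a = ±\frac{63}{145}. Taking a = \frac{63}{145}: M21 - M12 = -\frac{4032}{4205}, M13 - M31 = -\frac{21168}{21025}, M32 - M23 = \frac{3024}{4205}, giving b12 = \frac{16}{29}, b13 = -\frac{84}{145}, b23 = -\frac{12}{29}, i.e. R = \frac{63}{145} + \frac{16}{29} e_{1} e_{2} - \frac{84}{145} e_{1} e_{3} - \frac{12}{29} e_{2} e_{3}.
Its e_{1} e_{3} coefficient is negative, so report the other preimage -R.
Answer: -\frac{63}{145} - \frac{16}{29} e_{1} e_{2} + \frac{84}{145} e_{1} e_{3} + \frac{12}{29} e_{2} e_{3}. Sheet selection: the two-to-one cover makes ±R indistinguishable at the matrix level (trace -\frac{5149}{21025}), so uniqueness comes from the required sign on e_{1} e_{3}.


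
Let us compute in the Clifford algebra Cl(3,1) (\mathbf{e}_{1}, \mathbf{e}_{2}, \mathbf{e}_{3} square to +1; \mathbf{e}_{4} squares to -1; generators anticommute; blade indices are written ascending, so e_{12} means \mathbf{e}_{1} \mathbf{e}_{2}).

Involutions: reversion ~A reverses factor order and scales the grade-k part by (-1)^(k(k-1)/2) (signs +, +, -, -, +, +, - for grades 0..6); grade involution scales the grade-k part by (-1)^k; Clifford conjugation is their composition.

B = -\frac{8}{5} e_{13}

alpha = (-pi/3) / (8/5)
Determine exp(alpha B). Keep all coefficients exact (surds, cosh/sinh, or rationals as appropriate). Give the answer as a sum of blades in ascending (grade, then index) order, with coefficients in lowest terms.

B^2 = (-\frac{8}{5})^2*(e_{13})^2 = \frac{64}{25}*(-1) = -\frac{64}{25} (a basis 2-blade squares to minus the product of its generators' squares).
B^2 = -\frac{64}{25} — a negative square means the series sums to a rotation: l = \frac{8}{5}, alpha*l = - \frac{\pi}{3}, so exp(alpha B) = cos(- \frac{\pi}{3}) + (sin(- \frac{\pi}{3})/(\frac{8}{5}))*B = \frac{1}{2} + (- \frac{5 \sqrt{3}}{16})*B.
Answer: \frac{1}{2} + \frac{\sqrt{3}}{2} e_{13}


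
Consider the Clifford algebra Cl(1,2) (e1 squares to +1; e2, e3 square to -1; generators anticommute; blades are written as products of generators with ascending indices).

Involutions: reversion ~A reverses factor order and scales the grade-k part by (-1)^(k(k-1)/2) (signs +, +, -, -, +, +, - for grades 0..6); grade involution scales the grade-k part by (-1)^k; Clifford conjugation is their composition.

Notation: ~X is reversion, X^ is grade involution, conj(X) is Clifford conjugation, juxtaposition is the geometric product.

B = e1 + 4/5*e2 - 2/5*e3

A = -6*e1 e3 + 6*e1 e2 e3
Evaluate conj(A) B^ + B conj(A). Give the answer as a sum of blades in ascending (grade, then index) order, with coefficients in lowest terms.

first term: -12/5*e1 + 6*e3 - 12/5*e1 e2 - 24/5*e1 e3 - 6*e2 e3 + 24/5*e1 e2 e3
second term: -12/5*e1 + 6*e3 + 12/5*e1 e2 + 24/5*e1 e3 + 6*e2 e3 - 24/5*e1 e2 e3
Answer: -24/5*e1 + 12*e3


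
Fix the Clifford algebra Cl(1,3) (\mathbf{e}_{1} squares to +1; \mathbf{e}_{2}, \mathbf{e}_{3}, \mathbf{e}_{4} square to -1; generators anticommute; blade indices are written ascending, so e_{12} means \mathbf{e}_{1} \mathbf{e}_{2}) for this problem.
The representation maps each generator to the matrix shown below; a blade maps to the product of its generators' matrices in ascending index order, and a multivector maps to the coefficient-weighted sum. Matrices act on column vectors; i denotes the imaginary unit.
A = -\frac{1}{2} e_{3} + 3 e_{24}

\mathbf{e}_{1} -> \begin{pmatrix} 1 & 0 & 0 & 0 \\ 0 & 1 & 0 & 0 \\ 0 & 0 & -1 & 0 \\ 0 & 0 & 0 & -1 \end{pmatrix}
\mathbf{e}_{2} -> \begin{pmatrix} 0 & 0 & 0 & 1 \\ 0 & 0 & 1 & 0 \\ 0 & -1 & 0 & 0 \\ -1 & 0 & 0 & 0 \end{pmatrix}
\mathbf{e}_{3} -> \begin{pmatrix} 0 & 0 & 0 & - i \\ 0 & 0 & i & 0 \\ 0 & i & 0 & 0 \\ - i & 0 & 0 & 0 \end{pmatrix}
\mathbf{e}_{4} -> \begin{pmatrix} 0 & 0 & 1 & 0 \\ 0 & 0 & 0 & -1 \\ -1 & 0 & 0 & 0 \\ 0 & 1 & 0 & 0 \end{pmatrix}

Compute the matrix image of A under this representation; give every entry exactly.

Bivector images (products of the table entries): rho(e_{24}) = rho(\mathbf{e}_{2})rho(\mathbf{e}_{4}) = \begin{pmatrix} 0 & 1 & 0 & 0 \\ -1 & 0 & 0 & 0 \\ 0 & 0 & 0 & 1 \\ 0 & 0 & -1 & 0 \end{pmatrix}.
M = (-\frac{1}{2})*rho(e_{3}) + (3)*rho(e_{24}), summed entrywise:
Answer: \begin{pmatrix} 0 & 3 & 0 & \frac{i}{2} \\ -3 & 0 & - \frac{i}{2} & 0 \\ 0 & - \frac{i}{2} & 0 & 3 \\ \frac{i}{2} & 0 & -3 & 0 \end{pmatrix}


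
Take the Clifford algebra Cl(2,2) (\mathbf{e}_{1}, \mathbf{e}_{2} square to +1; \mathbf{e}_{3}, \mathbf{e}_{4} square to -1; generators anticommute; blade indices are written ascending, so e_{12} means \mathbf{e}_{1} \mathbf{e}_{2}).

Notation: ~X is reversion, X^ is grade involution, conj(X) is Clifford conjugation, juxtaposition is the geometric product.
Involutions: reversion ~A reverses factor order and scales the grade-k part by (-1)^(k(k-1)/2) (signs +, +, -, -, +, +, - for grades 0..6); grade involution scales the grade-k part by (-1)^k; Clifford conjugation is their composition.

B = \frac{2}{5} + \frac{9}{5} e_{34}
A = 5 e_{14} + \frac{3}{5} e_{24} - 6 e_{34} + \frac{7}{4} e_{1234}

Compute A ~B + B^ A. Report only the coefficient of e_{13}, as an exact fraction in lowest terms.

first term: -\frac{54}{5} + \frac{63}{20} e_{12} - 9 e_{13} + 2 e_{14} - \frac{27}{25} e_{23} + \frac{6}{25} e_{24} - \frac{12}{5} e_{34} + \frac{7}{10} e_{1234}
second term: \frac{54}{5} - \frac{63}{20} e_{12} - 9 e_{13} + 2 e_{14} - \frac{27}{25} e_{23} + \frac{6}{25} e_{24} - \frac{12}{5} e_{34} + \frac{7}{10} e_{1234}
Answer: -18


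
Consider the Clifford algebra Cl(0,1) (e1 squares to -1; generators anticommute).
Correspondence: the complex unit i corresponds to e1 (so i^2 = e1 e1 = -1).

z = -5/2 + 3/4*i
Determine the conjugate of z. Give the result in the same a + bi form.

In blades: z = -5/2 + 3/4*e1.
Conjugation here is Clifford conjugation: the scalar is fixed and the grade-1 and grade-2 blades all flip sign, giving -5/2 - 3/4*e1; translating back:
Answer: -5/2 - 3/4*i


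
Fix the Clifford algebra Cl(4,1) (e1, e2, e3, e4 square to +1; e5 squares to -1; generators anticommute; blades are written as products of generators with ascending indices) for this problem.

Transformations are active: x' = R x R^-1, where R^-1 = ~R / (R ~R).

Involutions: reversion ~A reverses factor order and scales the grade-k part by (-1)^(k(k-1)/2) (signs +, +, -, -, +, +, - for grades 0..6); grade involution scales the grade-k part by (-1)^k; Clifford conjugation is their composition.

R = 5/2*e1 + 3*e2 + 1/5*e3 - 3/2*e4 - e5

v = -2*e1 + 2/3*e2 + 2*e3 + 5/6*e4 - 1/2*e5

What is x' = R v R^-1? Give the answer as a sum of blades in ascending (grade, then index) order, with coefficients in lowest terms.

~R = 5/2*e1 + 3*e2 + 1/5*e3 - 3/2*e4 - e5, and R ~R = 827/50, so R^-1 = ~R / (827/50).
R v = -87/20 + 23/3*e1 e2 + 27/5*e1 e3 - 11/12*e1 e4 - 13/4*e1 e5 + 88/15*e2 e3 + 7/2*e2 e4 - 5/6*e2 e5 + 19/6*e3 e4 + 19/10*e3 e5 + 19/12*e4 e5
Answer: 1133/1654*e1 - 5569/2481*e2 - 1741/827*e3 - 110/2481*e4 + 1697/1654*e5


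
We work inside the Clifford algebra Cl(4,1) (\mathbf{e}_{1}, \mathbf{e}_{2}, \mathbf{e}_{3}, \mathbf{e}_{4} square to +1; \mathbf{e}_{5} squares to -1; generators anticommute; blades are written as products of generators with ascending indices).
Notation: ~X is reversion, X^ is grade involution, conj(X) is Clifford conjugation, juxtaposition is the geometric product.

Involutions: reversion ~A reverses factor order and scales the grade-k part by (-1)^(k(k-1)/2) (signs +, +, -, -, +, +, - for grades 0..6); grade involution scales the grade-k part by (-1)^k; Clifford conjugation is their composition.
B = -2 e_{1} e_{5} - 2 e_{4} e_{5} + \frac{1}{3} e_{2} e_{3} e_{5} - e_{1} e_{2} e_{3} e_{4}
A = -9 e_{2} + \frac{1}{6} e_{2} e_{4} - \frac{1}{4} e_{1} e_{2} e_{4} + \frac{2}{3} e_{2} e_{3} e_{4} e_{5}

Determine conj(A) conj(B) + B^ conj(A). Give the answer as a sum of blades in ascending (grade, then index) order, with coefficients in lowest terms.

first term: \frac{1}{4} e_{3} + \frac{2}{9} e_{4} + \frac{1}{6} e_{1} e_{3} - \frac{2}{3} e_{1} e_{5} + \frac{4}{3} e_{2} e_{3} - \frac{1}{3} e_{2} e_{5} + 3 e_{3} e_{5} - \frac{37}{2} e_{1} e_{2} e_{5} + 9 e_{1} e_{3} e_{4} + \frac{35}{2} e_{2} e_{4} e_{5} - \frac{1}{18} e_{3} e_{4} e_{5} - \frac{4}{3} e_{1} e_{2} e_{3} e_{4} - \frac{1}{3} e_{1} e_{2} e_{4} e_{5} - \frac{1}{12} e_{1} e_{3} e_{4} e_{5}
second term: -\frac{1}{4} e_{3} + \frac{2}{9} e_{4} + \frac{1}{6} e_{1} e_{3} + \frac{2}{3} e_{1} e_{5} - \frac{4}{3} e_{2} e_{3} - \frac{1}{3} e_{2} e_{5} - 3 e_{3} e_{5} + \frac{35}{2} e_{1} e_{2} e_{5} - 9 e_{1} e_{3} e_{4} - \frac{37}{2} e_{2} e_{4} e_{5} - \frac{1}{18} e_{3} e_{4} e_{5} - \frac{4}{3} e_{1} e_{2} e_{3} e_{4} + \frac{1}{3} e_{1} e_{2} e_{4} e_{5} + \frac{1}{12} e_{1} e_{3} e_{4} e_{5}
Answer: \frac{4}{9} e_{4} + \frac{1}{3} e_{1} e_{3} - \frac{2}{3} e_{2} e_{5} - e_{1} e_{2} e_{5} - e_{2} e_{4} e_{5} - \frac{1}{9} e_{3} e_{4} e_{5} - \frac{8}{3} e_{1} e_{2} e_{3} e_{4}


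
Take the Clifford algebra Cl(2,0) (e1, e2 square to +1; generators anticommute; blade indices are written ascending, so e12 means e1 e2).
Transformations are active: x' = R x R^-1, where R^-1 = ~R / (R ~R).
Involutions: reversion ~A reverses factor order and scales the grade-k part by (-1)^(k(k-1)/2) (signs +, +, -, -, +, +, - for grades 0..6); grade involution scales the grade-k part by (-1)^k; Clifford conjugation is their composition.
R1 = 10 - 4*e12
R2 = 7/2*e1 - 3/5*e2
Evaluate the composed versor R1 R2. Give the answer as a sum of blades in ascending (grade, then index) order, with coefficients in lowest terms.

Distribute over the terms of R1 (each basis-blade product reordered to ascending indices, repeated generators contracted through their squares):
(10) R2 = 35*e1 - 6*e2
(-4*e12) R2 = 12/5*e1 + 14*e2
Summing the partial products and collecting blades:
Answer: 187/5*e1 + 8*e2


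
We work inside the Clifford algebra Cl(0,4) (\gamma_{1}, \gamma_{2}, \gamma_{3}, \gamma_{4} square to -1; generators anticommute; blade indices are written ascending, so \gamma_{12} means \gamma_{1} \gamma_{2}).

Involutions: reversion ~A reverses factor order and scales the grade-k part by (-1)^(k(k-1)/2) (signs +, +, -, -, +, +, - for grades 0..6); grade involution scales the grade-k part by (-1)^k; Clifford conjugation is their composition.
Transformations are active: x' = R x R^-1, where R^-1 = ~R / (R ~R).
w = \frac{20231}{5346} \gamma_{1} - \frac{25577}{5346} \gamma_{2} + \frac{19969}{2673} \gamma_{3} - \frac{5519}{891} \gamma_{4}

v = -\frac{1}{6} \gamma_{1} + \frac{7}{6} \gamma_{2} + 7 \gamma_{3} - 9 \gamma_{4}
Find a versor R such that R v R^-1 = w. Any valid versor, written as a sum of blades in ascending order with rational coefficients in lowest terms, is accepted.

Reasoning: v^2 = w^2 = -\frac{2365}{18} since conjugation preserves the quadratic form; R = v + w = \frac{9670}{2673} \gamma_{1} - \frac{9670}{2673} \gamma_{2} + \frac{38680}{2673} \gamma_{3} - \frac{13538}{891} \gamma_{4} is then valid when invertible, keeping its own part and reversing (v - w)/2.
Answer: \frac{9670}{2673} \gamma_{1} - \frac{9670}{2673} \gamma_{2} + \frac{38680}{2673} \gamma_{3} - \frac{13538}{891} \gamma_{4}


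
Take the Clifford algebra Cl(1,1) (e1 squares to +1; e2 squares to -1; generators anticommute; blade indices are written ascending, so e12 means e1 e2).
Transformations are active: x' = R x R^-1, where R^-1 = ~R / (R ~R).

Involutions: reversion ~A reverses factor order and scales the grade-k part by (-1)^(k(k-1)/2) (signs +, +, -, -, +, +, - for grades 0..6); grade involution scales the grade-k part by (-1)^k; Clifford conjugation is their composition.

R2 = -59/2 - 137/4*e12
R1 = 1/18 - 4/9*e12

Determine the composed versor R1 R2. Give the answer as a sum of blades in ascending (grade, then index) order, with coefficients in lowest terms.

Distribute over the terms of R1 (each basis-blade product reordered to ascending indices, repeated generators contracted through their squares):
(1/18) R2 = -59/36 - 137/72*e12
(-4/9*e12) R2 = 137/9 + 118/9*e12
Summing the partial products and collecting blades:
Answer: 163/12 + 269/24*e12


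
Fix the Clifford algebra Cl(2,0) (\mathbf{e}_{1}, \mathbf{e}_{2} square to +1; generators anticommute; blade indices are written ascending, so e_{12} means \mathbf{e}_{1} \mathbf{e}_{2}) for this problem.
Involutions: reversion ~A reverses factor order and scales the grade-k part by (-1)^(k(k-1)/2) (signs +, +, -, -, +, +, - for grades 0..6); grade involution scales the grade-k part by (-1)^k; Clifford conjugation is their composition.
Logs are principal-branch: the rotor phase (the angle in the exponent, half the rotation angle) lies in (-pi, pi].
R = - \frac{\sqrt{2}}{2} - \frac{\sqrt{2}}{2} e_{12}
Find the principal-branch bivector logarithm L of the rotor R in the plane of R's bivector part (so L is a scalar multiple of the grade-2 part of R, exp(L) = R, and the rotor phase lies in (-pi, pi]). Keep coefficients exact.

The scalar part of R is - \frac{\sqrt{2}}{2}, which fixes the principal-branch rotor phase; the unit plane is then the bivector part divided by the sine of that phase, and L is that plane scaled by the phase.
Concretely: cos(phase) = - \frac{\sqrt{2}}{2} gives phase = ±\frac{3 \pi}{4}, and since phase/sin(phase) is even the sign is immaterial: L = (phase/sin(phase)) * <R>_2 = (\frac{3 \sqrt{2} \pi}{4}) * <R>_2.
Answer: - \frac{3 \pi}{4} e_{12}


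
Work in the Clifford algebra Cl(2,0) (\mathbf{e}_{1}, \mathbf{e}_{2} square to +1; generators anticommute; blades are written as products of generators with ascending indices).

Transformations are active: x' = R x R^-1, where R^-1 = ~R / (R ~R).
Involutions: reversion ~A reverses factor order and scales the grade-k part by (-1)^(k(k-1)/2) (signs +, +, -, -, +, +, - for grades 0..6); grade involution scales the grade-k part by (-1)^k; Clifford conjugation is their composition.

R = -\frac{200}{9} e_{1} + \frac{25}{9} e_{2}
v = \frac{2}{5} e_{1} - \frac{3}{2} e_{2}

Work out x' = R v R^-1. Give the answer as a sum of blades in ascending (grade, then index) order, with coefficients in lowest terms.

~R = -\frac{200}{9} e_{1} + \frac{25}{9} e_{2}, and R ~R = \frac{40625}{81}, so R^-1 = ~R / (\frac{40625}{81}).
R v = -\frac{235}{18} + \frac{290}{9} e_{1} e_{2}
Answer: \frac{246}{325} e_{1} + \frac{881}{650} e_{2}


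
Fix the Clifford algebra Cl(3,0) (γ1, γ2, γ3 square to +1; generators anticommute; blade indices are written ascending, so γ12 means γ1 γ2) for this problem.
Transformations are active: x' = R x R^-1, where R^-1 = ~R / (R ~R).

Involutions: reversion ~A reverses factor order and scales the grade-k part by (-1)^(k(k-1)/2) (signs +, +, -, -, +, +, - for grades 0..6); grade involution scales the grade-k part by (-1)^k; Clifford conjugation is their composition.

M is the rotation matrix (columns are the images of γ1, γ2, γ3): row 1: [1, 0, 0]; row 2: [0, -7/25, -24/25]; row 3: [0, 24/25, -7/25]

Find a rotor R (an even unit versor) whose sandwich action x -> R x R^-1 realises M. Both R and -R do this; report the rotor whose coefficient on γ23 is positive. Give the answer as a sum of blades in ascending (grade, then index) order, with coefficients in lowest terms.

Method: write R = a + b12*γ12 + b13*γ13 + b23*γ23 with a^2 + b12^2 + b13^2 + b23^2 = 1 (so R^-1 = ~R). Expanding the columns R e_j ~R gives tr M = 4a^2 - 1 and, from the antisymmetric part, M21 - M12 = -4a*b12, M13 - M31 = 4a*b13, M32 - M23 = -4a*b23.
Here tr M = 11/25, so a^2 = (1 + tr M)/4 = 9/25 and a = ±3/5. Taking a = 3/5: M21 - M12 = 0, M13 - M31 = 0, M32 - M23 = 48/25, giving b12 = 0, b13 = 0, b23 = -4/5, i.e. R = 3/5 - 4/5*γ23.
Its γ23 coefficient is negative, so report the other preimage -R.
Answer: -3/5 + 4/5*γ23. Uniqueness: Spin(3) -> SO(3) maps R and -R to the same rotation of trace 11/25; fixing the sign of the γ23 coefficient removes the ambiguity.


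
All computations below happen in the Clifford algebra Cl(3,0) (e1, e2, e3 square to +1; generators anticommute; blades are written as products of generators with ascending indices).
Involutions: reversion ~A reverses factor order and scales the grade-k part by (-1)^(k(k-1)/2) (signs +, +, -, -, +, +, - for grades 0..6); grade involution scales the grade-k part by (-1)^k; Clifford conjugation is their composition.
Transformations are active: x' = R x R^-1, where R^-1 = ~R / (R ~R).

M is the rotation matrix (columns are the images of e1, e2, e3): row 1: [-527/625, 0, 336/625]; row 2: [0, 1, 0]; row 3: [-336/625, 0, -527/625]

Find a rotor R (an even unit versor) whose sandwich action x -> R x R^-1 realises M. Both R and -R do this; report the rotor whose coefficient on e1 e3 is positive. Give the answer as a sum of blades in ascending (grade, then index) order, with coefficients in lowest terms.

Method: write R = a + b12*e1 e2 + b13*e1 e3 + b23*e2 e3 with a^2 + b12^2 + b13^2 + b23^2 = 1 (so R^-1 = ~R). Expanding the columns R e_j ~R gives tr M = 4a^2 - 1 and, from the antisymmetric part, M21 - M12 = -4a*b12, M13 - M31 = 4a*b13, M32 - M23 = -4a*b23.
Here tr M = -429/625, so a^2 = (1 + tr M)/4 = 49/625 and a = ±7/25. Taking a = 7/25: M21 - M12 = 0, M13 - M31 = 672/625, M32 - M23 = 0, giving b12 = 0, b13 = 24/25, b23 = 0, i.e. R = 7/25 + 24/25*e1 e3.
Its e1 e3 coefficient is already positive.
Answer: 7/25 + 24/25*e1 e3. Note: both R and -R realise this M (trace -429/625); the covering map identifies them, and the e1 e3-coefficient sign is the tie-breaker.


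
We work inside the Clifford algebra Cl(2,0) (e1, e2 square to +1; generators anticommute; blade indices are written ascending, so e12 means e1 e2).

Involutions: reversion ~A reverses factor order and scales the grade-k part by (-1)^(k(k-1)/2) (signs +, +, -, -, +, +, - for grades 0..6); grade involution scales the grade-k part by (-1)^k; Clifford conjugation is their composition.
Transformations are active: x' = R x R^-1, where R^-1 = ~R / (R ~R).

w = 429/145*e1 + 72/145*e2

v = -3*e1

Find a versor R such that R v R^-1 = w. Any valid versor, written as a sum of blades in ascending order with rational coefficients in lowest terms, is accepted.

Key observation: q(v) = q(w) = 9 (sandwiches preserve the norm), so R = v + w = -6/145*e1 + 72/145*e2 works whenever it is invertible — the component of v along it is kept and (v - w)/2 reverses, sending v to w.
Answer: -6/145*e1 + 72/145*e2


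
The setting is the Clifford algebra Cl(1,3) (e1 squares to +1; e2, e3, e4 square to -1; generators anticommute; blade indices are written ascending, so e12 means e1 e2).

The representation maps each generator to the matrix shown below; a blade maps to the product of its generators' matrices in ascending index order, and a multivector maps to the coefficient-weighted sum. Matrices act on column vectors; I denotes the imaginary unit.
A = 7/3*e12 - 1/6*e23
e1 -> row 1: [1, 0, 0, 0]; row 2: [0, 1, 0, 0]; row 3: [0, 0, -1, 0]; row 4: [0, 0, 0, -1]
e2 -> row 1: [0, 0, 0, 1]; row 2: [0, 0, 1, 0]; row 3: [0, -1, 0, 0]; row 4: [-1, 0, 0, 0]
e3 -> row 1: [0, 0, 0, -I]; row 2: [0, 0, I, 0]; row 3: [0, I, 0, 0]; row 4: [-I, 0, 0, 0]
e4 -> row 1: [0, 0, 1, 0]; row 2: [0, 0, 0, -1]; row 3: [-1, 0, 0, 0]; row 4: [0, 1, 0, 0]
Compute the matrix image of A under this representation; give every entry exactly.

Bivector images (products of the table entries): rho(e12) = rho(e1)rho(e2) = row 1: [0, 0, 0, 1]; row 2: [0, 0, 1, 0]; row 3: [0, 1, 0, 0]; row 4: [1, 0, 0, 0]; rho(e23) = rho(e2)rho(e3) = row 1: [-I, 0, 0, 0]; row 2: [0, I, 0, 0]; row 3: [0, 0, -I, 0]; row 4: [0, 0, 0, I].
M = (7/3)*rho(e12) + (-1/6)*rho(e23), summed entrywise:
Answer: row 1: [I/6, 0, 0, 7/3]; row 2: [0, -I/6, 7/3, 0]; row 3: [0, 7/3, I/6, 0]; row 4: [7/3, 0, 0, -I/6]


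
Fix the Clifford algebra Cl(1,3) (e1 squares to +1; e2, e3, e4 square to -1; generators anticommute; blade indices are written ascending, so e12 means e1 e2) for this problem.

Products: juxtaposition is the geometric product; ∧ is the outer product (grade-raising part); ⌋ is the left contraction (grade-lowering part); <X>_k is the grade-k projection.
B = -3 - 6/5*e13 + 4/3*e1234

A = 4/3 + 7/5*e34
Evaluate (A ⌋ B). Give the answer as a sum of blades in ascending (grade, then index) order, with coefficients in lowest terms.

step 1: -4 - 28/15*e12 - 8/5*e13 + 16/9*e1234
Answer: -4 - 28/15*e12 - 8/5*e13 + 16/9*e1234


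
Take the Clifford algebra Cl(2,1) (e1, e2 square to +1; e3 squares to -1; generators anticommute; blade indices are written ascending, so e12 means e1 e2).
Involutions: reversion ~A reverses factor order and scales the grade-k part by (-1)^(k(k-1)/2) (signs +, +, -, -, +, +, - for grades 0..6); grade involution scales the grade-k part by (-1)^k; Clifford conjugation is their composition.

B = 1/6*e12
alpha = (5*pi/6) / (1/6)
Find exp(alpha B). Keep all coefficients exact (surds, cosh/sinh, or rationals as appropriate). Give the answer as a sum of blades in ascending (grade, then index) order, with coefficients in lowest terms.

B^2 = (1/6)^2*(e12)^2 = 1/36*(-1) = -1/36 (a basis 2-blade squares to minus the product of its generators' squares).
B^2 = -1/36 — the negative square puts this in the circular regime; l = 1/6, alpha*l = 5*pi/6, so exp(alpha B) = cos(5*pi/6) + (sin(5*pi/6)/(1/6))*B = -sqrt(3)/2 + (3)*B.
Answer: -sqrt(3)/2 + 1/2*e12


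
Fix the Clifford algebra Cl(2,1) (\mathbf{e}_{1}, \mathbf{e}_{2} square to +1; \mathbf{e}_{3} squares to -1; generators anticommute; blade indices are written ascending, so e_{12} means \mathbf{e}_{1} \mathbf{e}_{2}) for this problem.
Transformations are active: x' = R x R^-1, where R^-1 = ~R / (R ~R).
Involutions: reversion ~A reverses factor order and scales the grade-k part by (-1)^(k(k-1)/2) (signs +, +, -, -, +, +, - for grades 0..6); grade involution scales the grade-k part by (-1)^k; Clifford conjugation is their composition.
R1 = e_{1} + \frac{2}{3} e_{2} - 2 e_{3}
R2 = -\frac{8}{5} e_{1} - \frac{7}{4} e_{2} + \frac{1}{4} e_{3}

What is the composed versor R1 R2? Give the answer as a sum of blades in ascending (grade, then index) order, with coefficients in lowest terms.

Distribute over the terms of R1 (each basis-blade product reordered to ascending indices, repeated generators contracted through their squares):
(e_{1}) R2 = -\frac{8}{5} - \frac{7}{4} e_{12} + \frac{1}{4} e_{13}
(\frac{2}{3} e_{2}) R2 = -\frac{7}{6} + \frac{16}{15} e_{12} + \frac{1}{6} e_{23}
(-2 e_{3}) R2 = \frac{1}{2} - \frac{16}{5} e_{13} - \frac{7}{2} e_{23}
Summing the partial products and collecting blades:
Answer: -\frac{34}{15} - \frac{41}{60} e_{12} - \frac{59}{20} e_{13} - \frac{10}{3} e_{23}


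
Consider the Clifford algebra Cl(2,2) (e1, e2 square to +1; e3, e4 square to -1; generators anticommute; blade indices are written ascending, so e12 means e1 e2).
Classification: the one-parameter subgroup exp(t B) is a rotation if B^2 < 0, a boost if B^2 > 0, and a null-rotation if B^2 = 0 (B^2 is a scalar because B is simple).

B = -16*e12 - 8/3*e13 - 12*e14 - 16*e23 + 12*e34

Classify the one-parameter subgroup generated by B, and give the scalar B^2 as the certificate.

B^2 term by term: the squares give (-16)^2*(e12)^2 + (-8/3)^2*(e13)^2 + (-12)^2*(e14)^2 + (-16)^2*(e23)^2 + (12)^2*(e34)^2 = 256*(-1) + 64/9*(+1) + 144*(+1) + 256*(+1) + 144*(-1) = 64/9 (each basis 2-blade squares to minus the product of its generators' squares); cross terms between blades sharing an index anticommute and cancel; the commuting (index-disjoint) pairs give grade-4 terms 2*c*c'*(blade product), which cancel blade by blade — e1234: -384 + 384 = 0 — confirming B is simple. So B^2 = 64/9.
Answer: boost, certificate B^2 = 64/9. No conjugation can change B^2 = 64/9; the sign gives the class.


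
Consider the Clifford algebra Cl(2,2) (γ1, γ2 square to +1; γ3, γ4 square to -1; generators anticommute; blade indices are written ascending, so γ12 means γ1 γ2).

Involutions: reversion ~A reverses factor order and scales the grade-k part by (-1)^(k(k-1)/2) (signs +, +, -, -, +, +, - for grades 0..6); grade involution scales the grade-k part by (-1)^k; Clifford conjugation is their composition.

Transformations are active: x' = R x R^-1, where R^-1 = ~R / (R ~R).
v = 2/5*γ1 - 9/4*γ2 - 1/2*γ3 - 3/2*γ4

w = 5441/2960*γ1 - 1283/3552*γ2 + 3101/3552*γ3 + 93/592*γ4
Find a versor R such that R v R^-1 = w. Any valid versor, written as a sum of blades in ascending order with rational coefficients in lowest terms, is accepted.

Equal squares first: v^2 = w^2 = 1089/400. Then v + w = 1325/592*γ1 - 9275/3552*γ2 + 1325/3552*γ3 - 795/592*γ4 is a versor taking v to w, provided it is invertible.
Answer: 1325/592*γ1 - 9275/3552*γ2 + 1325/3552*γ3 - 795/592*γ4


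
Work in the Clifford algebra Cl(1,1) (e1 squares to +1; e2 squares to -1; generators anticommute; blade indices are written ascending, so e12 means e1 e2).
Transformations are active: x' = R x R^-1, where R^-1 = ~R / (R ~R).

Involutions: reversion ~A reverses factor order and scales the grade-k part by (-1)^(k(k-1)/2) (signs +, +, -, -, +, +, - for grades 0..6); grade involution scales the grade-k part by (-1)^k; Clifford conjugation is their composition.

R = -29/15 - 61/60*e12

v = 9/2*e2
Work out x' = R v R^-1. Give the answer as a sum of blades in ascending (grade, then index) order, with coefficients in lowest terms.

~R = -29/15 + 61/60*e12, and R ~R = 649/240, so R^-1 = ~R / (649/240).
R v = 183/40*e1 - 87/10*e2
Answer: -21228/3245*e1 + 51531/6490*e2


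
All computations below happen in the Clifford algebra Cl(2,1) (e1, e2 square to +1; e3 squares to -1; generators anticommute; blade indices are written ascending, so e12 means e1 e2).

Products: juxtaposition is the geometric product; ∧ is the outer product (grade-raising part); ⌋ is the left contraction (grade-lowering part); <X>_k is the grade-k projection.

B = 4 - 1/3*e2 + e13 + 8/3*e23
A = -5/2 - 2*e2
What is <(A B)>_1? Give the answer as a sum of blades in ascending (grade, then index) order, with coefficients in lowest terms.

step 1: -28/3 - 43/6*e2 - 16/3*e3 - 5/2*e13 - 20/3*e23 + 2*e123
step 2: -43/6*e2 - 16/3*e3
Answer: -43/6*e2 - 16/3*e3
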